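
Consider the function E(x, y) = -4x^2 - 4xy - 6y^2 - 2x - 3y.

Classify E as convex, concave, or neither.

concave

E is quadratic, so its Hessian is the constant matrix H = [[-8, -4], [-4, -12]].
det(H) = 80, tr(H) = -20.
det(H) > 0 and tr(H) < 0, so H is negative definite everywhere: concave.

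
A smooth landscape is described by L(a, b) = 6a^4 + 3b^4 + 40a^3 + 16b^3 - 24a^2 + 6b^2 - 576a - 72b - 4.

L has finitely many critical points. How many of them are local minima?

L separates as a function of a plus a function of b, so ∇L=0 decouples.
∂L/∂a = 24(a - 2)(a + 3)(a + 4) = 0 at a ∈ {-4, -3, 2}; ∂L/∂b = 12(b - 1)(b + 2)(b + 3) = 0 at b ∈ {-3, -2, 1}.
The Hessian is diagonal: diag(L_aa, L_bb). Second derivatives: L_aa(-4)=144, L_aa(-3)=-120, L_aa(2)=720; L_bb(-3)=48, L_bb(-2)=-36, L_bb(1)=144.
Local minima occur where both diagonal entries positive: (-4, -3), (-4, 1), (2, -3), (2, 1). Count: 4.

4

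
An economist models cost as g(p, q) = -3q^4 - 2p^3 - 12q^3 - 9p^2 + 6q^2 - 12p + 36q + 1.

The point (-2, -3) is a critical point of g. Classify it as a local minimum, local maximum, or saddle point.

The mixed partial ∂²g/∂p∂q is 0, so the Hessian at any point is diag(g_pp, g_qq) = diag(-6(2p + 3), 12(-3q^2 - 6q + 1)).
At (-2, -3): H = diag(6, -96).
The eigenvalues have opposite signs, so H is indefinite: a saddle point.

saddle point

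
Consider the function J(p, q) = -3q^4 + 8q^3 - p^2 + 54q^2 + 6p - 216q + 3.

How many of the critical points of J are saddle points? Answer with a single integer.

1

J separates as a function of p plus a function of q, so ∇J=0 decouples.
∂J/∂p = -2(p - 3) = 0 at p ∈ {3}; ∂J/∂q = -12(q - 3)(q - 2)(q + 3) = 0 at q ∈ {-3, 2, 3}.
The Hessian is diagonal: diag(J_pp, J_qq). Second derivatives: J_pp(3)=-2; J_qq(-3)=-360, J_qq(2)=60, J_qq(3)=-72.
Saddle points occur where the two diagonal entries have opposite signs: (3, 2). Count: 1.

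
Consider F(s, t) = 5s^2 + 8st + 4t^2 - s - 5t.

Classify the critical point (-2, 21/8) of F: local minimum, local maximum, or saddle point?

local minimum

The Hessian of F is constant: H = [[10, 8], [8, 8]].
det(H) = 10·8 − 8² = 16.
det(H) > 0 and tr(H) = 18 > 0, so H is positive definite and the point is a local minimum.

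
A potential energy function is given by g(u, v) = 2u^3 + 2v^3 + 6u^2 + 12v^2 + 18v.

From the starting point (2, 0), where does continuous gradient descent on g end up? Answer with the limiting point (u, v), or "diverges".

g is separable, so gradient descent decouples: u follows -∂g/∂u, v follows -∂g/∂v.
∂g/∂u = 6u(u + 2); at u=2 this is 48, so u decreases.
∂g/∂v = 6(v + 1)(v + 3); at v=0 this is 18, so v decreases.
u converges to its nearest critical value 0 (a local min of the u-part); v converges to -1. The iterate converges to (0, -1).

(0, -1)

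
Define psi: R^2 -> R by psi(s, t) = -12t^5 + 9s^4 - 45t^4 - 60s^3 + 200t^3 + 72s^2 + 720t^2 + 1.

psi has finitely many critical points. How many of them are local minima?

4

psi separates as a function of s plus a function of t, so ∇psi=0 decouples.
∂psi/∂s = 36s(s - 4)(s - 1) = 0 at s ∈ {0, 1, 4}; ∂psi/∂t = -60t(t - 3)(t + 2)(t + 4) = 0 at t ∈ {-4, -2, 0, 3}.
The Hessian is diagonal: diag(psi_ss, psi_tt). Second derivatives: psi_ss(0)=144, psi_ss(1)=-108, psi_ss(4)=432; psi_tt(-4)=3360, psi_tt(-2)=-1200, psi_tt(0)=1440, psi_tt(3)=-6300.
Local minima occur where both diagonal entries positive: (0, -4), (0, 0), (4, -4), (4, 0). Count: 4.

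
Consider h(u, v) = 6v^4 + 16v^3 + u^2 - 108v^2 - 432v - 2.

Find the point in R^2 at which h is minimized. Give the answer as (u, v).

h(u,v) separates as P(u) + Q(v) − 2, so its minimum is min P + min Q − 2.
P'(u) = 2u vanishes at u ∈ {0}; Q'(v) = 24(v - 3)(v + 2)(v + 3) vanishes at v ∈ {-3, -2, 3}.
Local minima of P (where P''>0): P(0)=0. Local minima of Q: Q(-3)=378, Q(3)=-1350.
So the global minimum of h is P(0) + Q(3) − 2 = 0 − 1350 − 2 = -1352, attained at (0, 3).

(0, 3)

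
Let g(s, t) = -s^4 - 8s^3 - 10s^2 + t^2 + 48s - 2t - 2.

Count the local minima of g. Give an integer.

g separates as a function of s plus a function of t, so ∇g=0 decouples.
∂g/∂s = -4(s - 1)(s + 3)(s + 4) = 0 at s ∈ {-4, -3, 1}; ∂g/∂t = 2(t - 1) = 0 at t ∈ {1}.
The Hessian is diagonal: diag(g_ss, g_tt). Second derivatives: g_ss(-4)=-20, g_ss(-3)=16, g_ss(1)=-80; g_tt(1)=2.
Local minima occur where both diagonal entries positive: (-3, 1). Count: 1.

1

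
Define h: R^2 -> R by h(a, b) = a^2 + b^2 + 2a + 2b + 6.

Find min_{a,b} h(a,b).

4

h(a,b) separates as P(a) + Q(b) + 6, so its minimum is min P + min Q + 6.
P'(a) = 2a + 2 vanishes at a ∈ {-1}; Q'(b) = 2b + 2 vanishes at b ∈ {-1}.
Local minima of P (where P''>0): P(-1)=-1. Local minima of Q: Q(-1)=-1.
So the global minimum of h is P(-1) + Q(-1) + 6 = -1 − 1 + 6 = 4, attained at (-1, -1).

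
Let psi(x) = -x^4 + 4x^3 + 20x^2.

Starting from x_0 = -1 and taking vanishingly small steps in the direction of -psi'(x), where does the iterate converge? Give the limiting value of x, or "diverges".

psi'(x) = -4x(x - 5)(x + 2), so psi'(-1) = -24.
Gradient descent moves in the -psi' direction, i.e. x is increasing.
The nearest critical point in that direction is x = 0, where psi'' = 40 > 0 (a local minimum). The iterate converges there.

0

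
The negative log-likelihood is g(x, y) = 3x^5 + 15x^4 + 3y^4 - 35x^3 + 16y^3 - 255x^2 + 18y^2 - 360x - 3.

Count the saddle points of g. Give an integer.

g separates as a function of x plus a function of y, so ∇g=0 decouples.
∂g/∂x = 15(x - 3)(x + 1)(x + 2)(x + 4) = 0 at x ∈ {-4, -2, -1, 3}; ∂g/∂y = 12y(y + 1)(y + 3) = 0 at y ∈ {-3, -1, 0}.
The Hessian is diagonal: diag(g_xx, g_yy). Second derivatives: g_xx(-4)=-630, g_xx(-2)=150, g_xx(-1)=-180, g_xx(3)=2100; g_yy(-3)=72, g_yy(-1)=-24, g_yy(0)=36.
Saddle points occur where the two diagonal entries have opposite signs: (-4, -3), (-4, 0), (-2, -1), (-1, -3), (-1, 0), (3, -1). Count: 6.

6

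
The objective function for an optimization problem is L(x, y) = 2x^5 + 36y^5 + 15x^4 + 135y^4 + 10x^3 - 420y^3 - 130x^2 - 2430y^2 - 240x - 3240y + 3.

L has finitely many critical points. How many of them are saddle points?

8

L separates as a function of x plus a function of y, so ∇L=0 decouples.
∂L/∂x = 10(x - 2)(x + 1)(x + 3)(x + 4) = 0 at x ∈ {-4, -3, -1, 2}; ∂L/∂y = 180(y - 3)(y + 1)(y + 2)(y + 3) = 0 at y ∈ {-3, -2, -1, 3}.
The Hessian is diagonal: diag(L_xx, L_yy). Second derivatives: L_xx(-4)=-180, L_xx(-3)=100, L_xx(-1)=-180, L_xx(2)=900; L_yy(-3)=-2160, L_yy(-2)=900, L_yy(-1)=-1440, L_yy(3)=21600.
Saddle points occur where the two diagonal entries have opposite signs: (-4, -2), (-4, 3), (-3, -3), (-3, -1), (-1, -2), (-1, 3), (2, -3), (2, -1). Count: 8.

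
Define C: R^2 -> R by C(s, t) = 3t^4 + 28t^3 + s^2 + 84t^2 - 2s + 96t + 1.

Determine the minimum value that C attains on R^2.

-64

C(s,t) separates as P(s) + Q(t) + 1, so its minimum is min P + min Q + 1.
P'(s) = 2s - 2 vanishes at s ∈ {1}; Q'(t) = 12(t + 1)(t + 2)(t + 4) vanishes at t ∈ {-4, -2, -1}.
Local minima of P (where P''>0): P(1)=-1. Local minima of Q: Q(-4)=-64, Q(-1)=-37.
So the global minimum of C is P(1) + Q(-4) + 1 = -1 − 64 + 1 = -64, attained at (1, -4).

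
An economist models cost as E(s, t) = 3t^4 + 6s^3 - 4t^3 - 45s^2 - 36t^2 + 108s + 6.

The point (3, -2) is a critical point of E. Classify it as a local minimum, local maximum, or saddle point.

The mixed partial ∂²E/∂s∂t is 0, so the Hessian at any point is diag(E_ss, E_tt) = diag(18(2s - 5), 12(3t^2 - 2t - 6)).
At (3, -2): H = diag(18, 120).
Both eigenvalues are positive, so H is positive definite: a local minimum.

local minimum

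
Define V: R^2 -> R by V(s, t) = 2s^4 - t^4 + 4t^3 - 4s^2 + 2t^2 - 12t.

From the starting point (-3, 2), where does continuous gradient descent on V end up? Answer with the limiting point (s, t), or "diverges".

(-1, 1)

V is separable, so gradient descent decouples: s follows -∂V/∂s, t follows -∂V/∂t.
∂V/∂s = 8s(s - 1)(s + 1); at s=-3 this is -192, so s increases.
∂V/∂t = -4(t - 3)(t - 1)(t + 1); at t=2 this is 12, so t decreases.
s converges to its nearest critical value -1 (a local min of the s-part); t converges to 1. The iterate converges to (-1, 1).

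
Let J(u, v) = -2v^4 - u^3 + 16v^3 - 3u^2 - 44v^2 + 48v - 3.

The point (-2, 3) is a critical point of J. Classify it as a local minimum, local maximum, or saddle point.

The mixed partial ∂²J/∂u∂v is 0, so the Hessian at any point is diag(J_uu, J_vv) = diag(-6(u + 1), 8(-3v^2 + 12v - 11)).
At (-2, 3): H = diag(6, -16).
The eigenvalues have opposite signs, so H is indefinite: a saddle point.

saddle point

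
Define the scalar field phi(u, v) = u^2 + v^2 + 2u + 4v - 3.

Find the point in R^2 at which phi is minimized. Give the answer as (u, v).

phi(u,v) separates as P(u) + Q(v) − 3, so its minimum is min P + min Q − 3.
P'(u) = 2u + 2 vanishes at u ∈ {-1}; Q'(v) = 2v + 4 vanishes at v ∈ {-2}.
Local minima of P (where P''>0): P(-1)=-1. Local minima of Q: Q(-2)=-4.
So the global minimum of phi is P(-1) + Q(-2) − 3 = -1 − 4 − 3 = -8, attained at (-1, -2).

(-1, -2)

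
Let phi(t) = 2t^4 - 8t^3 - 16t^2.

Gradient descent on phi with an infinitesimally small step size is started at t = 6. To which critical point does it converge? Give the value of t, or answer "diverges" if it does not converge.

phi'(t) = 8t(t - 4)(t + 1), so phi'(6) = 672.
Gradient descent moves in the -phi' direction, i.e. t is decreasing.
The nearest critical point in that direction is t = 4, where phi'' = 160 > 0 (a local minimum). The iterate converges there.

4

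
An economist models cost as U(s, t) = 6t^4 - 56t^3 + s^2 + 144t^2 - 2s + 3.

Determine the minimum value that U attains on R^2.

2

U(s,t) separates as P(s) + Q(t) + 3, so its minimum is min P + min Q + 3.
P'(s) = 2s - 2 vanishes at s ∈ {1}; Q'(t) = 24t(t - 4)(t - 3) vanishes at t ∈ {0, 3, 4}.
Local minima of P (where P''>0): P(1)=-1. Local minima of Q: Q(0)=0, Q(4)=256.
So the global minimum of U is P(1) + Q(0) + 3 = -1 + 0 + 3 = 2, attained at (1, 0).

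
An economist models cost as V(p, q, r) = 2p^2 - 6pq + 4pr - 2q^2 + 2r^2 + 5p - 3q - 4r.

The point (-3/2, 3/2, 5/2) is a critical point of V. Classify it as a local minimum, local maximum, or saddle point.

saddle point

The Hessian is constant: H = [[4, -6, 4], [-6, -4, 0], [4, 0, 4]].
Leading principal minors: Δ₁ = 4, Δ₂ = -52, Δ₃ = -144.
The minors fit neither the all-positive nor the alternating-sign pattern, so H is indefinite: a saddle point.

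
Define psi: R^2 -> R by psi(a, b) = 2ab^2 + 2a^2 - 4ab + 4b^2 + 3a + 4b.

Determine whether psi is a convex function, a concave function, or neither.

neither

The term 2ab^2 is cubic, so the Hessian is not constant.
∂²psi/∂b² = 4a + 8, which takes both signs as a varies (negative for sufficiently negative a). A diagonal entry of the Hessian changing sign means the Hessian is neither positive- nor negative-semidefinite on all of R^2.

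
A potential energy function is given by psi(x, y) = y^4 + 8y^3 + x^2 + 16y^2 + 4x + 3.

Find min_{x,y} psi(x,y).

-1

psi(x,y) separates as P(x) + Q(y) + 3, so its minimum is min P + min Q + 3.
P'(x) = 2x + 4 vanishes at x ∈ {-2}; Q'(y) = 4y(y + 2)(y + 4) vanishes at y ∈ {-4, -2, 0}.
Local minima of P (where P''>0): P(-2)=-4. Local minima of Q: Q(-4)=0, Q(0)=0.
So the global minimum of psi is P(-2) + Q(-4) + 3 = -4 + 0 + 3 = -1, attained at (-2, -4).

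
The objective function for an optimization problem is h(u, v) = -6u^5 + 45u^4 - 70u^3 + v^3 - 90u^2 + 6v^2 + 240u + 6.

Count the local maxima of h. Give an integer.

h separates as a function of u plus a function of v, so ∇h=0 decouples.
∂h/∂u = -30(u - 4)(u - 2)(u - 1)(u + 1) = 0 at u ∈ {-1, 1, 2, 4}; ∂h/∂v = 3v(v + 4) = 0 at v ∈ {-4, 0}.
The Hessian is diagonal: diag(h_uu, h_vv). Second derivatives: h_uu(-1)=900, h_uu(1)=-180, h_uu(2)=180, h_uu(4)=-900; h_vv(-4)=-12, h_vv(0)=12.
Local maxima occur where both diagonal entries negative: (1, -4), (4, -4). Count: 2.

2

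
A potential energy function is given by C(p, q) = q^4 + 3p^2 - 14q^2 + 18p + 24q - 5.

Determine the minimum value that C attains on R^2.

C(p,q) separates as A(p) + B(q) − 5, so its minimum is min A + min B − 5.
A'(p) = 6p + 18 vanishes at p ∈ {-3}; B'(q) = 4(q - 2)(q - 1)(q + 3) vanishes at q ∈ {-3, 1, 2}.
Local minima of A (where A''>0): A(-3)=-27. Local minima of B: B(-3)=-117, B(2)=8.
So the global minimum of C is A(-3) + B(-3) − 5 = -27 − 117 − 5 = -149, attained at (-3, -3).

-149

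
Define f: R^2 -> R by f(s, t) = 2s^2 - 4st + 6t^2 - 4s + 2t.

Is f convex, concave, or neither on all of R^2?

convex

f is quadratic, so its Hessian is the constant matrix H = [[4, -4], [-4, 12]].
det(H) = 32, tr(H) = 16.
det(H) > 0 and tr(H) > 0, so H is positive definite everywhere: convex.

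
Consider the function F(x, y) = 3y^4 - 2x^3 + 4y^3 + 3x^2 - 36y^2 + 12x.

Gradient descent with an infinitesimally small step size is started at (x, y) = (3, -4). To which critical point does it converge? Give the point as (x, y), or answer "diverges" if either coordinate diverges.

diverges

F is separable, so gradient descent decouples: x follows -∂F/∂x, y follows -∂F/∂y.
∂F/∂x = -6(x - 2)(x + 1); at x=3 this is -24, so x increases.
∂F/∂y = 12y(y - 2)(y + 3); at y=-4 this is -288, so y increases.
The x-coordinate has no critical point in that direction and runs off to infinity.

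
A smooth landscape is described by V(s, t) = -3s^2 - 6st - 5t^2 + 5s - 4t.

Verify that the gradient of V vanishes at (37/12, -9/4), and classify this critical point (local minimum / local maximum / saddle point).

local maximum

∇V = (-6s - 6t + 5, -6s - 10t - 4); substituting (37/12, -9/4) gives ∇V = (0, 0), so (37/12, -9/4) is indeed a critical point.
The Hessian of V is constant: H = [[-6, -6], [-6, -10]].
det(H) = (-6)·(-10) − (-6)² = 24.
det(H) > 0 and tr(H) = -16 < 0, so H is negative definite and the point is a local maximum.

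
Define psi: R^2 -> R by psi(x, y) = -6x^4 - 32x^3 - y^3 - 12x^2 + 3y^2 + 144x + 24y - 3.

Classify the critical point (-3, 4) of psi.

The mixed partial ∂²psi/∂x∂y is 0, so the Hessian at any point is diag(psi_xx, psi_yy) = diag(-24(3x^2 + 8x + 1), 6(-y + 1)).
At (-3, 4): H = diag(-96, -18).
Both eigenvalues are negative, so H is negative definite: a local maximum.

local maximum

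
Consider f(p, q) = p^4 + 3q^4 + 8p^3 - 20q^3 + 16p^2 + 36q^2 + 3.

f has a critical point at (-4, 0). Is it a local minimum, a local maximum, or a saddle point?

local minimum

The mixed partial ∂²f/∂p∂q is 0, so the Hessian at any point is diag(f_pp, f_qq) = diag(4(3p^2 + 12p + 8), 12(3q^2 - 10q + 6)).
At (-4, 0): H = diag(32, 72).
Both eigenvalues are positive, so H is positive definite: a local minimum.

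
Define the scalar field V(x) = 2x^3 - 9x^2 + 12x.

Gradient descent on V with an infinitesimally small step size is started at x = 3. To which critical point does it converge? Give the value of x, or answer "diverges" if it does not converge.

V'(x) = 6(x - 2)(x - 1), so V'(3) = 12.
Gradient descent moves in the -V' direction, i.e. x is decreasing.
The nearest critical point in that direction is x = 2, where V'' = 6 > 0 (a local minimum). The iterate converges there.

2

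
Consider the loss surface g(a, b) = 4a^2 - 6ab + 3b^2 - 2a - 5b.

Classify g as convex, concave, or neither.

g is quadratic, so its Hessian is the constant matrix H = [[8, -6], [-6, 6]].
det(H) = 12, tr(H) = 14.
det(H) > 0 and tr(H) > 0, so H is positive definite everywhere: convex.

convex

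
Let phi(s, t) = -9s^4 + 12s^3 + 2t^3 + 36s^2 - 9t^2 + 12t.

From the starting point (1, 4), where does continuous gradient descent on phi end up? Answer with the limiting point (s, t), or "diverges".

phi is separable, so gradient descent decouples: s follows -∂phi/∂s, t follows -∂phi/∂t.
∂phi/∂s = -36s(s - 2)(s + 1); at s=1 this is 72, so s decreases.
∂phi/∂t = 6(t - 2)(t - 1); at t=4 this is 36, so t decreases.
s converges to its nearest critical value 0 (a local min of the s-part); t converges to 2. The iterate converges to (0, 2).

(0, 2)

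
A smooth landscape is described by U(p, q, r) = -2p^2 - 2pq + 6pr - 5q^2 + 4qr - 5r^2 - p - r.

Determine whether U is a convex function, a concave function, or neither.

U is quadratic, so its Hessian is the constant matrix H = [[-4, -2, 6], [-2, -10, 4], [6, 4, -10]].
Leading principal minors: -4, 36, -32.
Signs alternate −, +, − ⇒ H ≺ 0 ⇒ concave.

concave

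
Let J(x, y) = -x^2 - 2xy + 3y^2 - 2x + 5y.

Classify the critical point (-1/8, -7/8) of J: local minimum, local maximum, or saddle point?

saddle point

The Hessian of J is constant: H = [[-2, -2], [-2, 6]].
det(H) = (-2)·6 − (-2)² = -16.
Since det(H) < 0, H is indefinite and the critical point is a saddle point.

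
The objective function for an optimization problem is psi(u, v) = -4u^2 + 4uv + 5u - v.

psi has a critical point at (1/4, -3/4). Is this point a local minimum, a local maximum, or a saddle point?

The Hessian of psi is constant: H = [[-8, 4], [4, 0]].
det(H) = (-8)·0 − 4² = -16.
Since det(H) < 0, H is indefinite and the critical point is a saddle point.

saddle point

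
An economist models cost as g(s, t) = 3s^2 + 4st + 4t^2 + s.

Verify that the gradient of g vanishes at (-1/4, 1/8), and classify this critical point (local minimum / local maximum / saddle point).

∇g = (6s + 4t + 1, 4s + 8t); substituting (-1/4, 1/8) gives ∇g = (0, 0), so (-1/4, 1/8) is indeed a critical point.
The Hessian of g is constant: H = [[6, 4], [4, 8]].
det(H) = 6·8 − 4² = 32.
det(H) > 0 and tr(H) = 14 > 0, so H is positive definite and the point is a local minimum.

local minimum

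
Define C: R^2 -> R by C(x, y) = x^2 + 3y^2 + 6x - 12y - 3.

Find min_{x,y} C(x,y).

-24

C(x,y) separates as P(x) + Q(y) − 3, so its minimum is min P + min Q − 3.
P'(x) = 2x + 6 vanishes at x ∈ {-3}; Q'(y) = 6y - 12 vanishes at y ∈ {2}.
Local minima of P (where P''>0): P(-3)=-9. Local minima of Q: Q(2)=-12.
So the global minimum of C is P(-3) + Q(2) − 3 = -9 − 12 − 3 = -24, attained at (-3, 2).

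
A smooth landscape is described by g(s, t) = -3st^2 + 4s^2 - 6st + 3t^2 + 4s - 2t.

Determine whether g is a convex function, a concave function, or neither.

neither

The term -3st^2 is cubic, so the Hessian is not constant.
∂²g/∂t² = -6s + 6, which takes both signs as s varies (negative for sufficiently large s). A diagonal entry of the Hessian changing sign means the Hessian is neither positive- nor negative-semidefinite on all of R^2.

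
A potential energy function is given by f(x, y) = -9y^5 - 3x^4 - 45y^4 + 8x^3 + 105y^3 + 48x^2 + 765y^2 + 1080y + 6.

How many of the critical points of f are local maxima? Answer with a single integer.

4

f separates as a function of x plus a function of y, so ∇f=0 decouples.
∂f/∂x = -12x(x - 4)(x + 2) = 0 at x ∈ {-2, 0, 4}; ∂f/∂y = -45(y - 3)(y + 1)(y + 2)(y + 4) = 0 at y ∈ {-4, -2, -1, 3}.
The Hessian is diagonal: diag(f_xx, f_yy). Second derivatives: f_xx(-2)=-144, f_xx(0)=96, f_xx(4)=-288; f_yy(-4)=1890, f_yy(-2)=-450, f_yy(-1)=540, f_yy(3)=-6300.
Local maxima occur where both diagonal entries negative: (-2, -2), (-2, 3), (4, -2), (4, 3). Count: 4.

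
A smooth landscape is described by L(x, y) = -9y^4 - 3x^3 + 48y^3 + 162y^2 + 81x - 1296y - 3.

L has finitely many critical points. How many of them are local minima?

1

L separates as a function of x plus a function of y, so ∇L=0 decouples.
∂L/∂x = -9(x - 3)(x + 3) = 0 at x ∈ {-3, 3}; ∂L/∂y = -36(y - 4)(y - 3)(y + 3) = 0 at y ∈ {-3, 3, 4}.
The Hessian is diagonal: diag(L_xx, L_yy). Second derivatives: L_xx(-3)=54, L_xx(3)=-54; L_yy(-3)=-1512, L_yy(3)=216, L_yy(4)=-252.
Local minima occur where both diagonal entries positive: (-3, 3). Count: 1.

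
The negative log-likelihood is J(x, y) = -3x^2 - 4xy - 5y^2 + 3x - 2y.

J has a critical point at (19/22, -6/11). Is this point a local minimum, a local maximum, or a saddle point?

The Hessian of J is constant: H = [[-6, -4], [-4, -10]].
det(H) = (-6)·(-10) − (-4)² = 44.
det(H) > 0 and tr(H) = -16 < 0, so H is negative definite and the point is a local maximum.

local maximum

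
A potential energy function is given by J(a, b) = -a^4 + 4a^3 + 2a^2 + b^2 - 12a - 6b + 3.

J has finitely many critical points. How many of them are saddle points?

2

J separates as a function of a plus a function of b, so ∇J=0 decouples.
∂J/∂a = -4(a - 3)(a - 1)(a + 1) = 0 at a ∈ {-1, 1, 3}; ∂J/∂b = 2(b - 3) = 0 at b ∈ {3}.
The Hessian is diagonal: diag(J_aa, J_bb). Second derivatives: J_aa(-1)=-32, J_aa(1)=16, J_aa(3)=-32; J_bb(3)=2.
Saddle points occur where the two diagonal entries have opposite signs: (-1, 3), (3, 3). Count: 2.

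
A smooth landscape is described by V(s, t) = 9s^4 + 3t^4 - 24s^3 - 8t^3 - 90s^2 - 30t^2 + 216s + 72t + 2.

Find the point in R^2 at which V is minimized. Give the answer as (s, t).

V(s,t) separates as P(s) + Q(t) + 2, so its minimum is min P + min Q + 2.
P'(s) = 36(s - 3)(s - 1)(s + 2) vanishes at s ∈ {-2, 1, 3}; Q'(t) = 12(t - 3)(t - 1)(t + 2) vanishes at t ∈ {-2, 1, 3}.
Local minima of P (where P''>0): P(-2)=-456, P(3)=-81. Local minima of Q: Q(-2)=-152, Q(3)=-27.
So the global minimum of V is P(-2) + Q(-2) + 2 = -456 − 152 + 2 = -606, attained at (-2, -2).

(-2, -2)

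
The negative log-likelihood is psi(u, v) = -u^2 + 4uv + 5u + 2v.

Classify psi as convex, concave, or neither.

neither

psi is quadratic, so its Hessian is the constant matrix H = [[-2, 4], [4, 0]].
det(H) = -16, tr(H) = -2.
det(H) < 0, so H is indefinite: neither convex nor concave.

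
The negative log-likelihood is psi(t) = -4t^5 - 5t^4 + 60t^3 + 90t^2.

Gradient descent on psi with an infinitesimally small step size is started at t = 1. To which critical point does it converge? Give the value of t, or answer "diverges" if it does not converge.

psi'(t) = -20t(t - 3)(t + 1)(t + 3), so psi'(1) = 320.
Gradient descent moves in the -psi' direction, i.e. t is decreasing.
The nearest critical point in that direction is t = 0, where psi'' = 180 > 0 (a local minimum). The iterate converges there.

0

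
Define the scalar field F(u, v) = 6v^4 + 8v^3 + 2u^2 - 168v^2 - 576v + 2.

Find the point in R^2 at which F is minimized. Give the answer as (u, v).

(0, 4)

F(u,v) separates as P(u) + Q(v) + 2, so its minimum is min P + min Q + 2.
P'(u) = 4u vanishes at u ∈ {0}; Q'(v) = 24(v - 4)(v + 2)(v + 3) vanishes at v ∈ {-3, -2, 4}.
Local minima of P (where P''>0): P(0)=0. Local minima of Q: Q(-3)=486, Q(4)=-2944.
So the global minimum of F is P(0) + Q(4) + 2 = 0 − 2944 + 2 = -2942, attained at (0, 4).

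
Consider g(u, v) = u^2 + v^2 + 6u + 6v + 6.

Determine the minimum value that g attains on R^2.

-12

g(u,v) separates as P(u) + Q(v) + 6, so its minimum is min P + min Q + 6.
P'(u) = 2u + 6 vanishes at u ∈ {-3}; Q'(v) = 2v + 6 vanishes at v ∈ {-3}.
Local minima of P (where P''>0): P(-3)=-9. Local minima of Q: Q(-3)=-9.
So the global minimum of g is P(-3) + Q(-3) + 6 = -9 − 9 + 6 = -12, attained at (-3, -3).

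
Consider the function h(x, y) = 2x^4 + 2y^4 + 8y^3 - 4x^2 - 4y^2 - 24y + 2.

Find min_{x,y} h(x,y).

h(x,y) separates as P(x) + Q(y) + 2, so its minimum is min P + min Q + 2.
P'(x) = 8x(x - 1)(x + 1) vanishes at x ∈ {-1, 0, 1}; Q'(y) = 8(y - 1)(y + 1)(y + 3) vanishes at y ∈ {-3, -1, 1}.
Local minima of P (where P''>0): P(-1)=-2, P(1)=-2. Local minima of Q: Q(-3)=-18, Q(1)=-18.
So the global minimum of h is P(-1) + Q(-3) + 2 = -2 − 18 + 2 = -18, attained at (-1, -3).

-18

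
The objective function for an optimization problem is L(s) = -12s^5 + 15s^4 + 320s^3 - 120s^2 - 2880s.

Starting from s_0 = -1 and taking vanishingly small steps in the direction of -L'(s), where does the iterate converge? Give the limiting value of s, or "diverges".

L'(s) = -60(s - 4)(s - 2)(s + 2)(s + 3), so L'(-1) = -1800.
Gradient descent moves in the -L' direction, i.e. s is increasing.
The nearest critical point in that direction is s = 2, where L'' = 2400 > 0 (a local minimum). The iterate converges there.

2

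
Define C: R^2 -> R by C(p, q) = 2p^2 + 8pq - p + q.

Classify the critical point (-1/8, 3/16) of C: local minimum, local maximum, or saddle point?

saddle point

The Hessian of C is constant: H = [[4, 8], [8, 0]].
det(H) = 4·0 − 8² = -64.
Since det(H) < 0, H is indefinite and the critical point is a saddle point.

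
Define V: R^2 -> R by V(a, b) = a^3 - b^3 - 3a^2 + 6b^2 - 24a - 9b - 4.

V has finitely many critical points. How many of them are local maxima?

1

V separates as a function of a plus a function of b, so ∇V=0 decouples.
∂V/∂a = 3(a - 4)(a + 2) = 0 at a ∈ {-2, 4}; ∂V/∂b = -3(b - 3)(b - 1) = 0 at b ∈ {1, 3}.
The Hessian is diagonal: diag(V_aa, V_bb). Second derivatives: V_aa(-2)=-18, V_aa(4)=18; V_bb(1)=6, V_bb(3)=-6.
Local maxima occur where both diagonal entries negative: (-2, 3). Count: 1.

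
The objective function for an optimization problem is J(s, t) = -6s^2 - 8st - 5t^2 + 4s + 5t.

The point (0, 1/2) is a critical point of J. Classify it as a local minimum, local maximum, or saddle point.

local maximum

The Hessian of J is constant: H = [[-12, -8], [-8, -10]].
det(H) = (-12)·(-10) − (-8)² = 56.
det(H) > 0 and tr(H) = -22 < 0, so H is negative definite and the point is a local maximum.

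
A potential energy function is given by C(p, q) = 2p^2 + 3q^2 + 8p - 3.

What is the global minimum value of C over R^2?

C(p,q) separates as A(p) + B(q) − 3, so its minimum is min A + min B − 3.
A'(p) = 4p + 8 vanishes at p ∈ {-2}; B'(q) = 6q vanishes at q ∈ {0}.
Local minima of A (where A''>0): A(-2)=-8. Local minima of B: B(0)=0.
So the global minimum of C is A(-2) + B(0) − 3 = -8 + 0 − 3 = -11, attained at (-2, 0).

-11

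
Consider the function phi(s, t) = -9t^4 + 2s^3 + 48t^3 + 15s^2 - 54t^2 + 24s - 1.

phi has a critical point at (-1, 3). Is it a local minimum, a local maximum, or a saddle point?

saddle point

The mixed partial ∂²phi/∂s∂t is 0, so the Hessian at any point is diag(phi_ss, phi_tt) = diag(6(2s + 5), 36(-3t^2 + 8t - 3)).
At (-1, 3): H = diag(18, -216).
The eigenvalues have opposite signs, so H is indefinite: a saddle point.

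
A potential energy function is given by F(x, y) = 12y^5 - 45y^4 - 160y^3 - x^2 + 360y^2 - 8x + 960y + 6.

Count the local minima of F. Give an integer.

F separates as a function of x plus a function of y, so ∇F=0 decouples.
∂F/∂x = -2(x + 4) = 0 at x ∈ {-4}; ∂F/∂y = 60(y - 4)(y - 2)(y + 1)(y + 2) = 0 at y ∈ {-2, -1, 2, 4}.
The Hessian is diagonal: diag(F_xx, F_yy). Second derivatives: F_xx(-4)=-2; F_yy(-2)=-1440, F_yy(-1)=900, F_yy(2)=-1440, F_yy(4)=3600.
Local minima occur where both diagonal entries positive: none. Count: 0.

0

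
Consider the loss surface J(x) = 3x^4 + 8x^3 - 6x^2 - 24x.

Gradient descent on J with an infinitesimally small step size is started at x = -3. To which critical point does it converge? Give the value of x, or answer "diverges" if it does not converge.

-2

J'(x) = 12(x - 1)(x + 1)(x + 2), so J'(-3) = -96.
Gradient descent moves in the -J' direction, i.e. x is increasing.
The nearest critical point in that direction is x = -2, where J'' = 36 > 0 (a local minimum). The iterate converges there.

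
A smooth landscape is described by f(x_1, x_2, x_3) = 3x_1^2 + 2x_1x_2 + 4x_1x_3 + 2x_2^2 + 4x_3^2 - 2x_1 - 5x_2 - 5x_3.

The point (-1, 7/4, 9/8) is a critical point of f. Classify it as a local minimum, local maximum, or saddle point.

The Hessian is constant: H = [[6, 2, 4], [2, 4, 0], [4, 0, 8]].
Leading principal minors: Δ₁ = 6, Δ₂ = 20, Δ₃ = 96.
All leading minors are positive, so H is positive definite: a local minimum.

local minimum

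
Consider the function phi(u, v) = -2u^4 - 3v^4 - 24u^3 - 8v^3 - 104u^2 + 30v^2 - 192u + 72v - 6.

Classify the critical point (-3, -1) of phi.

local minimum

The mixed partial ∂²phi/∂u∂v is 0, so the Hessian at any point is diag(phi_uu, phi_vv) = diag(-8(3u^2 + 18u + 26), 12(-3v^2 - 4v + 5)).
At (-3, -1): H = diag(8, 72).
Both eigenvalues are positive, so H is positive definite: a local minimum.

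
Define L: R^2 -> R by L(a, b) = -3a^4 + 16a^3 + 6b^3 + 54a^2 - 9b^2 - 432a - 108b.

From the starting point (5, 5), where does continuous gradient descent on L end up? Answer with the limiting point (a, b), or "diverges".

diverges

L is separable, so gradient descent decouples: a follows -∂L/∂a, b follows -∂L/∂b.
∂L/∂a = -12(a - 4)(a - 3)(a + 3); at a=5 this is -192, so a increases.
∂L/∂b = 18(b - 3)(b + 2); at b=5 this is 252, so b decreases.
The a-coordinate has no critical point in that direction and runs off to infinity.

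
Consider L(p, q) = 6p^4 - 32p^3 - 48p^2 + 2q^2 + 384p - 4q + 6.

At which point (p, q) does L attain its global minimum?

(-2, 1)

L(p,q) separates as A(p) + B(q) + 6, so its minimum is min A + min B + 6.
A'(p) = 24(p - 4)(p - 2)(p + 2) vanishes at p ∈ {-2, 2, 4}; B'(q) = 4q - 4 vanishes at q ∈ {1}.
Local minima of A (where A''>0): A(-2)=-608, A(4)=256. Local minima of B: B(1)=-2.
So the global minimum of L is A(-2) + B(1) + 6 = -608 − 2 + 6 = -604, attained at (-2, 1).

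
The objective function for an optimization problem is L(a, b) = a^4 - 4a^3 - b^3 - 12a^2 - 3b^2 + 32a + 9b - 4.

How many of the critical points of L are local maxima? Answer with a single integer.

L separates as a function of a plus a function of b, so ∇L=0 decouples.
∂L/∂a = 4(a - 4)(a - 1)(a + 2) = 0 at a ∈ {-2, 1, 4}; ∂L/∂b = -3(b - 1)(b + 3) = 0 at b ∈ {-3, 1}.
The Hessian is diagonal: diag(L_aa, L_bb). Second derivatives: L_aa(-2)=72, L_aa(1)=-36, L_aa(4)=72; L_bb(-3)=12, L_bb(1)=-12.
Local maxima occur where both diagonal entries negative: (1, 1). Count: 1.

1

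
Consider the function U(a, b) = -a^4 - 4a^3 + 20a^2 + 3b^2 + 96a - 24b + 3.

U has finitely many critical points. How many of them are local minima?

U separates as a function of a plus a function of b, so ∇U=0 decouples.
∂U/∂a = -4(a - 3)(a + 2)(a + 4) = 0 at a ∈ {-4, -2, 3}; ∂U/∂b = 6(b - 4) = 0 at b ∈ {4}.
The Hessian is diagonal: diag(U_aa, U_bb). Second derivatives: U_aa(-4)=-56, U_aa(-2)=40, U_aa(3)=-140; U_bb(4)=6.
Local minima occur where both diagonal entries positive: (-2, 4). Count: 1.

1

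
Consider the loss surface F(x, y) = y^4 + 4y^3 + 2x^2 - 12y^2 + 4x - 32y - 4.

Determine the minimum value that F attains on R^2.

F(x,y) separates as P(x) + Q(y) − 4, so its minimum is min P + min Q − 4.
P'(x) = 4x + 4 vanishes at x ∈ {-1}; Q'(y) = 4(y - 2)(y + 1)(y + 4) vanishes at y ∈ {-4, -1, 2}.
Local minima of P (where P''>0): P(-1)=-2. Local minima of Q: Q(-4)=-64, Q(2)=-64.
So the global minimum of F is P(-1) + Q(-4) − 4 = -2 − 64 − 4 = -70, attained at (-1, -4).

-70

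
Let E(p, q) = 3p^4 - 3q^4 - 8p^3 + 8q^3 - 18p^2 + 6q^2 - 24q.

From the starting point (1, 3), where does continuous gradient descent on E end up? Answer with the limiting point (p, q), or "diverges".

E is separable, so gradient descent decouples: p follows -∂E/∂p, q follows -∂E/∂q.
∂E/∂p = 12p(p - 3)(p + 1); at p=1 this is -48, so p increases.
∂E/∂q = -12(q - 2)(q - 1)(q + 1); at q=3 this is -96, so q increases.
The q-coordinate has no critical point in that direction and runs off to infinity.

diverges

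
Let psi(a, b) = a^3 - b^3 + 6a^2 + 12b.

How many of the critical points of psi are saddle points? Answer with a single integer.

psi separates as a function of a plus a function of b, so ∇psi=0 decouples.
∂psi/∂a = 3a(a + 4) = 0 at a ∈ {-4, 0}; ∂psi/∂b = -3(b - 2)(b + 2) = 0 at b ∈ {-2, 2}.
The Hessian is diagonal: diag(psi_aa, psi_bb). Second derivatives: psi_aa(-4)=-12, psi_aa(0)=12; psi_bb(-2)=12, psi_bb(2)=-12.
Saddle points occur where the two diagonal entries have opposite signs: (-4, -2), (0, 2). Count: 2.

2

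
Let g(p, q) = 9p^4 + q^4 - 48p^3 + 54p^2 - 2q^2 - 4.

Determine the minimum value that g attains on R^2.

g(p,q) separates as A(p) + B(q) − 4, so its minimum is min A + min B − 4.
A'(p) = 36p(p - 3)(p - 1) vanishes at p ∈ {0, 1, 3}; B'(q) = 4q(q - 1)(q + 1) vanishes at q ∈ {-1, 0, 1}.
Local minima of A (where A''>0): A(0)=0, A(3)=-81. Local minima of B: B(-1)=-1, B(1)=-1.
So the global minimum of g is A(3) + B(-1) − 4 = -81 − 1 − 4 = -86, attained at (3, -1).

-86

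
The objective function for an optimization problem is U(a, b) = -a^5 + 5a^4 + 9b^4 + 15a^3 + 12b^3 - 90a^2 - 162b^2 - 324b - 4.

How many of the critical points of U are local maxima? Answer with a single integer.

2

U separates as a function of a plus a function of b, so ∇U=0 decouples.
∂U/∂a = -5a(a - 4)(a - 3)(a + 3) = 0 at a ∈ {-3, 0, 3, 4}; ∂U/∂b = 36(b - 3)(b + 1)(b + 3) = 0 at b ∈ {-3, -1, 3}.
The Hessian is diagonal: diag(U_aa, U_bb). Second derivatives: U_aa(-3)=630, U_aa(0)=-180, U_aa(3)=90, U_aa(4)=-140; U_bb(-3)=432, U_bb(-1)=-288, U_bb(3)=864.
Local maxima occur where both diagonal entries negative: (0, -1), (4, -1). Count: 2.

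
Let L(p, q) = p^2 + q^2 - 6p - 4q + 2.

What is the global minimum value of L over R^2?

-11

L(p,q) separates as A(p) + B(q) + 2, so its minimum is min A + min B + 2.
A'(p) = 2p - 6 vanishes at p ∈ {3}; B'(q) = 2q - 4 vanishes at q ∈ {2}.
Local minima of A (where A''>0): A(3)=-9. Local minima of B: B(2)=-4.
So the global minimum of L is A(3) + B(2) + 2 = -9 − 4 + 2 = -11, attained at (3, 2).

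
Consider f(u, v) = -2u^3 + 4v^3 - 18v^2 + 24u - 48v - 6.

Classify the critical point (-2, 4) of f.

The mixed partial ∂²f/∂u∂v is 0, so the Hessian at any point is diag(f_uu, f_vv) = diag(-12u, 12(2v - 3)).
At (-2, 4): H = diag(24, 60).
Both eigenvalues are positive, so H is positive definite: a local minimum.

local minimum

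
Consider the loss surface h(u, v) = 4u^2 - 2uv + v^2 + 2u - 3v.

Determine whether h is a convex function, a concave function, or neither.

h is quadratic, so its Hessian is the constant matrix H = [[8, -2], [-2, 2]].
det(H) = 12, tr(H) = 10.
det(H) > 0 and tr(H) > 0, so H is positive definite everywhere: convex.

convex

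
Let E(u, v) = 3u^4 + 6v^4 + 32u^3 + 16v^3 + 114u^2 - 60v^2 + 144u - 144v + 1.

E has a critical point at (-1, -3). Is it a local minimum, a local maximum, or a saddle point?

The mixed partial ∂²E/∂u∂v is 0, so the Hessian at any point is diag(E_uu, E_vv) = diag(12(3u^2 + 16u + 19), 24(3v^2 + 4v - 5)).
At (-1, -3): H = diag(72, 240).
Both eigenvalues are positive, so H is positive definite: a local minimum.

local minimum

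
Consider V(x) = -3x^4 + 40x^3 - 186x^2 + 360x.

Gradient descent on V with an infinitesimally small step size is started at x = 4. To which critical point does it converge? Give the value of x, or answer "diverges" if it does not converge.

V'(x) = -12(x - 5)(x - 3)(x - 2), so V'(4) = 24.
Gradient descent moves in the -V' direction, i.e. x is decreasing.
The nearest critical point in that direction is x = 3, where V'' = 24 > 0 (a local minimum). The iterate converges there.

3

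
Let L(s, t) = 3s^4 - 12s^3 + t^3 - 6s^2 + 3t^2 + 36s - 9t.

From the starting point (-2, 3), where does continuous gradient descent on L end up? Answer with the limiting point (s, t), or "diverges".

(-1, 1)

L is separable, so gradient descent decouples: s follows -∂L/∂s, t follows -∂L/∂t.
∂L/∂s = 12(s - 3)(s - 1)(s + 1); at s=-2 this is -180, so s increases.
∂L/∂t = 3(t - 1)(t + 3); at t=3 this is 36, so t decreases.
s converges to its nearest critical value -1 (a local min of the s-part); t converges to 1. The iterate converges to (-1, 1).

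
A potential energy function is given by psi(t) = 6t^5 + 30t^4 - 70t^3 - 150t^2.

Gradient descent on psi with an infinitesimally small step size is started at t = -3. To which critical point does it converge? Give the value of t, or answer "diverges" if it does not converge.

-1

psi'(t) = 30t(t - 2)(t + 1)(t + 5), so psi'(-3) = -1800.
Gradient descent moves in the -psi' direction, i.e. t is increasing.
The nearest critical point in that direction is t = -1, where psi'' = 360 > 0 (a local minimum). The iterate converges there.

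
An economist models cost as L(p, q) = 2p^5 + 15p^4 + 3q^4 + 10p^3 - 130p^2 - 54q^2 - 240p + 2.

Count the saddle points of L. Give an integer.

6

L separates as a function of p plus a function of q, so ∇L=0 decouples.
∂L/∂p = 10(p - 2)(p + 1)(p + 3)(p + 4) = 0 at p ∈ {-4, -3, -1, 2}; ∂L/∂q = 12q(q - 3)(q + 3) = 0 at q ∈ {-3, 0, 3}.
The Hessian is diagonal: diag(L_pp, L_qq). Second derivatives: L_pp(-4)=-180, L_pp(-3)=100, L_pp(-1)=-180, L_pp(2)=900; L_qq(-3)=216, L_qq(0)=-108, L_qq(3)=216.
Saddle points occur where the two diagonal entries have opposite signs: (-4, -3), (-4, 3), (-3, 0), (-1, -3), (-1, 3), (2, 0). Count: 6.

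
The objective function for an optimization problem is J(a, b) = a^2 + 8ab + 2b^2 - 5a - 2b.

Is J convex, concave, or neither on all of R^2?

neither

J is quadratic, so its Hessian is the constant matrix H = [[2, 8], [8, 4]].
det(H) = -56, tr(H) = 6.
det(H) < 0, so H is indefinite: neither convex nor concave.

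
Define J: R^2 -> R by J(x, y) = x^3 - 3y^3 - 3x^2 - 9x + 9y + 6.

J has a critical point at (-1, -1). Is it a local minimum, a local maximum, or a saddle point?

The mixed partial ∂²J/∂x∂y is 0, so the Hessian at any point is diag(J_xx, J_yy) = diag(6(x - 1), -18y).
At (-1, -1): H = diag(-12, 18).
The eigenvalues have opposite signs, so H is indefinite: a saddle point.

saddle point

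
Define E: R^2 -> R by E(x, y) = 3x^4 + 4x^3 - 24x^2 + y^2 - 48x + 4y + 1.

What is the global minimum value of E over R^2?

E(x,y) separates as P(x) + Q(y) + 1, so its minimum is min P + min Q + 1.
P'(x) = 12(x - 2)(x + 1)(x + 2) vanishes at x ∈ {-2, -1, 2}; Q'(y) = 2y + 4 vanishes at y ∈ {-2}.
Local minima of P (where P''>0): P(-2)=16, P(2)=-112. Local minima of Q: Q(-2)=-4.
So the global minimum of E is P(2) + Q(-2) + 1 = -112 − 4 + 1 = -115, attained at (2, -2).

-115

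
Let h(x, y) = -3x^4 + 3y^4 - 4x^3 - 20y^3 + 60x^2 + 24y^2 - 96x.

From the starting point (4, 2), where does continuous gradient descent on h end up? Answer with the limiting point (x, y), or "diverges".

diverges

h is separable, so gradient descent decouples: x follows -∂h/∂x, y follows -∂h/∂y.
∂h/∂x = -12(x - 2)(x - 1)(x + 4); at x=4 this is -576, so x increases.
∂h/∂y = 12y(y - 4)(y - 1); at y=2 this is -48, so y increases.
The x-coordinate has no critical point in that direction and runs off to infinity.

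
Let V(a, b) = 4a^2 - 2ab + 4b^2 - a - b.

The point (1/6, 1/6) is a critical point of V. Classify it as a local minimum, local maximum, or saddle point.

The Hessian of V is constant: H = [[8, -2], [-2, 8]].
det(H) = 8·8 − (-2)² = 60.
det(H) > 0 and tr(H) = 16 > 0, so H is positive definite and the point is a local minimum.

local minimum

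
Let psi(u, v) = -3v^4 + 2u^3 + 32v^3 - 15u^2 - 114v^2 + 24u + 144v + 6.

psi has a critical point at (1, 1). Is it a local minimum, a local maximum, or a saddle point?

local maximum

The mixed partial ∂²psi/∂u∂v is 0, so the Hessian at any point is diag(psi_uu, psi_vv) = diag(6(2u - 5), 12(-3v^2 + 16v - 19)).
At (1, 1): H = diag(-18, -72).
Both eigenvalues are negative, so H is negative definite: a local maximum.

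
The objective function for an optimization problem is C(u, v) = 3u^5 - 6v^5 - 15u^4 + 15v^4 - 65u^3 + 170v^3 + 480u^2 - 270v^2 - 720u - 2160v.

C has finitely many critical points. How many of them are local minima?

4

C separates as a function of u plus a function of v, so ∇C=0 decouples.
∂C/∂u = 15(u - 4)(u - 3)(u - 1)(u + 4) = 0 at u ∈ {-4, 1, 3, 4}; ∂C/∂v = -30(v - 4)(v - 3)(v + 2)(v + 3) = 0 at v ∈ {-3, -2, 3, 4}.
The Hessian is diagonal: diag(C_uu, C_vv). Second derivatives: C_uu(-4)=-4200, C_uu(1)=450, C_uu(3)=-210, C_uu(4)=360; C_vv(-3)=1260, C_vv(-2)=-900, C_vv(3)=900, C_vv(4)=-1260.
Local minima occur where both diagonal entries positive: (1, -3), (1, 3), (4, -3), (4, 3). Count: 4.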